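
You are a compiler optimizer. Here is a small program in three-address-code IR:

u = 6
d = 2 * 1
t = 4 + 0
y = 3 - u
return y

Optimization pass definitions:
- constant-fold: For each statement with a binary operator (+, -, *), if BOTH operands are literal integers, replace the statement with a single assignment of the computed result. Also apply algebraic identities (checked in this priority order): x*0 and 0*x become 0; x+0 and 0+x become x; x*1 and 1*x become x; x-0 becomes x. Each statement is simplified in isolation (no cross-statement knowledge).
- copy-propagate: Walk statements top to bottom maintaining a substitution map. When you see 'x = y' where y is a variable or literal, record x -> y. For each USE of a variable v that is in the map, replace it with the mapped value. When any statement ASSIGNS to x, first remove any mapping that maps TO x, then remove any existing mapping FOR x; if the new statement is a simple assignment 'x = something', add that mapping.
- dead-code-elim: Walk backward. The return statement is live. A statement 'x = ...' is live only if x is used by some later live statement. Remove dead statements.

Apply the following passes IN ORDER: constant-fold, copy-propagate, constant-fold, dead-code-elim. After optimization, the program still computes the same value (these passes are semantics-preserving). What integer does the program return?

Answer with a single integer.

Initial IR:
  u = 6
  d = 2 * 1
  t = 4 + 0
  y = 3 - u
  return y
After constant-fold (5 stmts):
  u = 6
  d = 2
  t = 4
  y = 3 - u
  return y
After copy-propagate (5 stmts):
  u = 6
  d = 2
  t = 4
  y = 3 - 6
  return y
After constant-fold (5 stmts):
  u = 6
  d = 2
  t = 4
  y = -3
  return y
After dead-code-elim (2 stmts):
  y = -3
  return y
Evaluate:
  u = 6  =>  u = 6
  d = 2 * 1  =>  d = 2
  t = 4 + 0  =>  t = 4
  y = 3 - u  =>  y = -3
  return y = -3

Answer: -3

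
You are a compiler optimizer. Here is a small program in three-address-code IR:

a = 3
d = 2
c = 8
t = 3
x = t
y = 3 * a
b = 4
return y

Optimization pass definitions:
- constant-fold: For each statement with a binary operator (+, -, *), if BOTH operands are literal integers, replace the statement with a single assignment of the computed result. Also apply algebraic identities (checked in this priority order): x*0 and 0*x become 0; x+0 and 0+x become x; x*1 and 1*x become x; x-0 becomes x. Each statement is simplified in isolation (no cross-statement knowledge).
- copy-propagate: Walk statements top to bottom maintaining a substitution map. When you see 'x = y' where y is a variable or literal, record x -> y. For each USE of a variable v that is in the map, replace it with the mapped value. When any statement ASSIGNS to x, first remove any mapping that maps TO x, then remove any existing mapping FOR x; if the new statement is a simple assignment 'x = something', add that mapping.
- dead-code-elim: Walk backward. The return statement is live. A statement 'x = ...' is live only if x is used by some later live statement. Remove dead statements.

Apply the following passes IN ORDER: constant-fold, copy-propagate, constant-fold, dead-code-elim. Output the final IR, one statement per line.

Answer: y = 9
return y

Derivation:
Initial IR:
  a = 3
  d = 2
  c = 8
  t = 3
  x = t
  y = 3 * a
  b = 4
  return y
After constant-fold (8 stmts):
  a = 3
  d = 2
  c = 8
  t = 3
  x = t
  y = 3 * a
  b = 4
  return y
After copy-propagate (8 stmts):
  a = 3
  d = 2
  c = 8
  t = 3
  x = 3
  y = 3 * 3
  b = 4
  return y
After constant-fold (8 stmts):
  a = 3
  d = 2
  c = 8
  t = 3
  x = 3
  y = 9
  b = 4
  return y
After dead-code-elim (2 stmts):
  y = 9
  return y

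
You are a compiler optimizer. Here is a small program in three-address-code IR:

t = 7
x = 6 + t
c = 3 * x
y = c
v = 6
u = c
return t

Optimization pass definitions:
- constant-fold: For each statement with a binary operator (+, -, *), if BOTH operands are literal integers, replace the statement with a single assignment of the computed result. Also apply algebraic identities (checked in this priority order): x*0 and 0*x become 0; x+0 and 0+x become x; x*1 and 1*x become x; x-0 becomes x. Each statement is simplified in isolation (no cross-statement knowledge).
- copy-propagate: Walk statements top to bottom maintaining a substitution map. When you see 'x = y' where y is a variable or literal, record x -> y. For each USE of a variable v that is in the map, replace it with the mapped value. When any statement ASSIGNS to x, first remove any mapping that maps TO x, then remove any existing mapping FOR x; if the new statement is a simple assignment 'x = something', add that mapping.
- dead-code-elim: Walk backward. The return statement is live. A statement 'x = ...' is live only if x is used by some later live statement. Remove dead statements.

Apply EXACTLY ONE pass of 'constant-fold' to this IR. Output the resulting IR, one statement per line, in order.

Applying constant-fold statement-by-statement:
  [1] t = 7  (unchanged)
  [2] x = 6 + t  (unchanged)
  [3] c = 3 * x  (unchanged)
  [4] y = c  (unchanged)
  [5] v = 6  (unchanged)
  [6] u = c  (unchanged)
  [7] return t  (unchanged)
Result (7 stmts):
  t = 7
  x = 6 + t
  c = 3 * x
  y = c
  v = 6
  u = c
  return t

Answer: t = 7
x = 6 + t
c = 3 * x
y = c
v = 6
u = c
return t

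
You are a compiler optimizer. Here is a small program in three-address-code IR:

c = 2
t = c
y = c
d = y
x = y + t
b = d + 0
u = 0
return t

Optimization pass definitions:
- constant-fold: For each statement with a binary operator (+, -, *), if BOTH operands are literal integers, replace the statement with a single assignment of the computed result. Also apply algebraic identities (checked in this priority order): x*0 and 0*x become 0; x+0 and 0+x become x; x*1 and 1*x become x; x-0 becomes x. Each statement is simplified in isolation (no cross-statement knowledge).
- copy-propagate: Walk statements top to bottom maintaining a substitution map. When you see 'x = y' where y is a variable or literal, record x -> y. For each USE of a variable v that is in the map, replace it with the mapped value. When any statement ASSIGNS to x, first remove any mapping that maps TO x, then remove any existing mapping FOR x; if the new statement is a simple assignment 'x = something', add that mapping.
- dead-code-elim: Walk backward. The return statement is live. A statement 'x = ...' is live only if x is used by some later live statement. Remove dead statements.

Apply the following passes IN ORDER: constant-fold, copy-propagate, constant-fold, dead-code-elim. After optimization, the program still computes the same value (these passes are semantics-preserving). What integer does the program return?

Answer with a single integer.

Initial IR:
  c = 2
  t = c
  y = c
  d = y
  x = y + t
  b = d + 0
  u = 0
  return t
After constant-fold (8 stmts):
  c = 2
  t = c
  y = c
  d = y
  x = y + t
  b = d
  u = 0
  return t
After copy-propagate (8 stmts):
  c = 2
  t = 2
  y = 2
  d = 2
  x = 2 + 2
  b = 2
  u = 0
  return 2
After constant-fold (8 stmts):
  c = 2
  t = 2
  y = 2
  d = 2
  x = 4
  b = 2
  u = 0
  return 2
After dead-code-elim (1 stmts):
  return 2
Evaluate:
  c = 2  =>  c = 2
  t = c  =>  t = 2
  y = c  =>  y = 2
  d = y  =>  d = 2
  x = y + t  =>  x = 4
  b = d + 0  =>  b = 2
  u = 0  =>  u = 0
  return t = 2

Answer: 2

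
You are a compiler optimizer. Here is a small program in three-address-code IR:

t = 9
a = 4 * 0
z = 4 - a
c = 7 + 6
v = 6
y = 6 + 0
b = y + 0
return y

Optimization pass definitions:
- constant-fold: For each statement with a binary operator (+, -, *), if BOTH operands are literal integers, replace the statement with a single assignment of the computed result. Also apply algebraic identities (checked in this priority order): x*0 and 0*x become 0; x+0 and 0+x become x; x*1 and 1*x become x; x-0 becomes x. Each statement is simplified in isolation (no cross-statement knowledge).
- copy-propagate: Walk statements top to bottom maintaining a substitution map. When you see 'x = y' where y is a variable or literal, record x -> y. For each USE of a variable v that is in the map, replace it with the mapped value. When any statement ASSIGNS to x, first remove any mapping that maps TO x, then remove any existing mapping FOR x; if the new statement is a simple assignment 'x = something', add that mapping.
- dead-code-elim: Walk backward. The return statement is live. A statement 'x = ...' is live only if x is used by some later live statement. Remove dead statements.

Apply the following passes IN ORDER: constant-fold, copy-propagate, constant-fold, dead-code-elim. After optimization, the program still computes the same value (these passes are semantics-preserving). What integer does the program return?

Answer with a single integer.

Initial IR:
  t = 9
  a = 4 * 0
  z = 4 - a
  c = 7 + 6
  v = 6
  y = 6 + 0
  b = y + 0
  return y
After constant-fold (8 stmts):
  t = 9
  a = 0
  z = 4 - a
  c = 13
  v = 6
  y = 6
  b = y
  return y
After copy-propagate (8 stmts):
  t = 9
  a = 0
  z = 4 - 0
  c = 13
  v = 6
  y = 6
  b = 6
  return 6
After constant-fold (8 stmts):
  t = 9
  a = 0
  z = 4
  c = 13
  v = 6
  y = 6
  b = 6
  return 6
After dead-code-elim (1 stmts):
  return 6
Evaluate:
  t = 9  =>  t = 9
  a = 4 * 0  =>  a = 0
  z = 4 - a  =>  z = 4
  c = 7 + 6  =>  c = 13
  v = 6  =>  v = 6
  y = 6 + 0  =>  y = 6
  b = y + 0  =>  b = 6
  return y = 6

Answer: 6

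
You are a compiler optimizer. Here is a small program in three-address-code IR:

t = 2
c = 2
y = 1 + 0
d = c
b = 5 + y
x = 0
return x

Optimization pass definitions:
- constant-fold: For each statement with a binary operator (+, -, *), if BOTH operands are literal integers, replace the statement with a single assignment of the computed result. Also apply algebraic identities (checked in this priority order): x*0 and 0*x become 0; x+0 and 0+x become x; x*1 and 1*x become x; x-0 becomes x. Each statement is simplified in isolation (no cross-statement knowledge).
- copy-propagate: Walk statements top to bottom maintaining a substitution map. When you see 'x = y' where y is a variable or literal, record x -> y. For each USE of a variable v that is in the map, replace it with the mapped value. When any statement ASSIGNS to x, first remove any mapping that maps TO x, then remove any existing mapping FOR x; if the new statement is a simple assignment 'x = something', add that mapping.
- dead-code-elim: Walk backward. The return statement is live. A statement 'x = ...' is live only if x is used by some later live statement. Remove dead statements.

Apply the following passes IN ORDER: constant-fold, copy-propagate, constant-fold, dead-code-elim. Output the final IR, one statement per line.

Answer: return 0

Derivation:
Initial IR:
  t = 2
  c = 2
  y = 1 + 0
  d = c
  b = 5 + y
  x = 0
  return x
After constant-fold (7 stmts):
  t = 2
  c = 2
  y = 1
  d = c
  b = 5 + y
  x = 0
  return x
After copy-propagate (7 stmts):
  t = 2
  c = 2
  y = 1
  d = 2
  b = 5 + 1
  x = 0
  return 0
After constant-fold (7 stmts):
  t = 2
  c = 2
  y = 1
  d = 2
  b = 6
  x = 0
  return 0
After dead-code-elim (1 stmts):
  return 0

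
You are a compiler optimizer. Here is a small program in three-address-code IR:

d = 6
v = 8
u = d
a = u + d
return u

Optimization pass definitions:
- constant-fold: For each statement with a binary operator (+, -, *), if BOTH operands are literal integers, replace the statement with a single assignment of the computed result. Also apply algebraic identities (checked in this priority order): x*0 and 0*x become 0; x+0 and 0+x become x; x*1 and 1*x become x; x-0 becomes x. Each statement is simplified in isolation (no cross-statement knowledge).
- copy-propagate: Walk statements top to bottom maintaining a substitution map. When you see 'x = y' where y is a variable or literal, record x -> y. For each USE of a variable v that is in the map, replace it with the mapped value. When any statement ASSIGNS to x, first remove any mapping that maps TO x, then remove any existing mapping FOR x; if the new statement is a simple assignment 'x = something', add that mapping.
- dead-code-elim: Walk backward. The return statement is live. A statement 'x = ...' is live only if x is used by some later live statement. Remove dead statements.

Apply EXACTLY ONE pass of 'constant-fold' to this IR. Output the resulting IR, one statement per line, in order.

Answer: d = 6
v = 8
u = d
a = u + d
return u

Derivation:
Applying constant-fold statement-by-statement:
  [1] d = 6  (unchanged)
  [2] v = 8  (unchanged)
  [3] u = d  (unchanged)
  [4] a = u + d  (unchanged)
  [5] return u  (unchanged)
Result (5 stmts):
  d = 6
  v = 8
  u = d
  a = u + d
  return u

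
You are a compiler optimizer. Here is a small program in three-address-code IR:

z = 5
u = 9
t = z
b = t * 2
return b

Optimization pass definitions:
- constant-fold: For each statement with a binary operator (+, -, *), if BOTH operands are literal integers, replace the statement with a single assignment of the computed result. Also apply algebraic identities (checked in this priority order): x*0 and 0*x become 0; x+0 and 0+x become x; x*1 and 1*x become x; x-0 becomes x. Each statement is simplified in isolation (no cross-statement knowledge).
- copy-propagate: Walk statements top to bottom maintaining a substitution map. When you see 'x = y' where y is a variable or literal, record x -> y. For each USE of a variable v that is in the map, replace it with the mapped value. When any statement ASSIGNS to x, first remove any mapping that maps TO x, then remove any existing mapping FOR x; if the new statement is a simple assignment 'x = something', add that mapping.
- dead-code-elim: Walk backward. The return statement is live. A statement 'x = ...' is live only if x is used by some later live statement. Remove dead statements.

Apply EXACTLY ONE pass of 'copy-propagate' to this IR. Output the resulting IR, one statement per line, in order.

Applying copy-propagate statement-by-statement:
  [1] z = 5  (unchanged)
  [2] u = 9  (unchanged)
  [3] t = z  -> t = 5
  [4] b = t * 2  -> b = 5 * 2
  [5] return b  (unchanged)
Result (5 stmts):
  z = 5
  u = 9
  t = 5
  b = 5 * 2
  return b

Answer: z = 5
u = 9
t = 5
b = 5 * 2
return b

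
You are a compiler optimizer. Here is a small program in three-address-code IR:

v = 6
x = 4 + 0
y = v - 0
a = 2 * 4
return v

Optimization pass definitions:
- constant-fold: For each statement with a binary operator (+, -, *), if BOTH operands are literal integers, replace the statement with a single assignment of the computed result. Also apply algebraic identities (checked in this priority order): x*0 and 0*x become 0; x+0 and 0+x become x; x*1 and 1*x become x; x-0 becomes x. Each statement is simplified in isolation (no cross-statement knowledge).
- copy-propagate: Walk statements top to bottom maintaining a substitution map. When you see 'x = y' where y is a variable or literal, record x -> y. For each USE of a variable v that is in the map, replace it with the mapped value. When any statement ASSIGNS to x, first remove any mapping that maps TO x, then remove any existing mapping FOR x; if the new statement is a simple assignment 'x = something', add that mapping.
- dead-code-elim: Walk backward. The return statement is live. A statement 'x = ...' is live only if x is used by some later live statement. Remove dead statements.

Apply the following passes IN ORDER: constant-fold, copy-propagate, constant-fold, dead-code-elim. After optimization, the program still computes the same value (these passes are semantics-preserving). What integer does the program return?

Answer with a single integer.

Initial IR:
  v = 6
  x = 4 + 0
  y = v - 0
  a = 2 * 4
  return v
After constant-fold (5 stmts):
  v = 6
  x = 4
  y = v
  a = 8
  return v
After copy-propagate (5 stmts):
  v = 6
  x = 4
  y = 6
  a = 8
  return 6
After constant-fold (5 stmts):
  v = 6
  x = 4
  y = 6
  a = 8
  return 6
After dead-code-elim (1 stmts):
  return 6
Evaluate:
  v = 6  =>  v = 6
  x = 4 + 0  =>  x = 4
  y = v - 0  =>  y = 6
  a = 2 * 4  =>  a = 8
  return v = 6

Answer: 6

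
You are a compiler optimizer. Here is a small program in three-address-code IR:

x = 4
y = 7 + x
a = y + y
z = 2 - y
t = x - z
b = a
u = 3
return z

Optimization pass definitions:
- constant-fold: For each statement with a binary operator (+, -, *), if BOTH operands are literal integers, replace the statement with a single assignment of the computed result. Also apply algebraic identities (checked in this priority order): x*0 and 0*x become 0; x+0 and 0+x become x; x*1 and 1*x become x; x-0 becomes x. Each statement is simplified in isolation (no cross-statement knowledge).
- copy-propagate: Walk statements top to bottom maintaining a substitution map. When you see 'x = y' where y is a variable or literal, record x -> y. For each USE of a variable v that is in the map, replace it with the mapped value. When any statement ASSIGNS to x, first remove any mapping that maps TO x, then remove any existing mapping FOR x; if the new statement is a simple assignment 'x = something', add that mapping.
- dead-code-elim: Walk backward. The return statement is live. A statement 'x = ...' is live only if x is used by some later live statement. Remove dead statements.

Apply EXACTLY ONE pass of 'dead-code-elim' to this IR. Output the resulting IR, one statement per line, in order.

Answer: x = 4
y = 7 + x
z = 2 - y
return z

Derivation:
Applying dead-code-elim statement-by-statement:
  [8] return z  -> KEEP (return); live=['z']
  [7] u = 3  -> DEAD (u not live)
  [6] b = a  -> DEAD (b not live)
  [5] t = x - z  -> DEAD (t not live)
  [4] z = 2 - y  -> KEEP; live=['y']
  [3] a = y + y  -> DEAD (a not live)
  [2] y = 7 + x  -> KEEP; live=['x']
  [1] x = 4  -> KEEP; live=[]
Result (4 stmts):
  x = 4
  y = 7 + x
  z = 2 - y
  return z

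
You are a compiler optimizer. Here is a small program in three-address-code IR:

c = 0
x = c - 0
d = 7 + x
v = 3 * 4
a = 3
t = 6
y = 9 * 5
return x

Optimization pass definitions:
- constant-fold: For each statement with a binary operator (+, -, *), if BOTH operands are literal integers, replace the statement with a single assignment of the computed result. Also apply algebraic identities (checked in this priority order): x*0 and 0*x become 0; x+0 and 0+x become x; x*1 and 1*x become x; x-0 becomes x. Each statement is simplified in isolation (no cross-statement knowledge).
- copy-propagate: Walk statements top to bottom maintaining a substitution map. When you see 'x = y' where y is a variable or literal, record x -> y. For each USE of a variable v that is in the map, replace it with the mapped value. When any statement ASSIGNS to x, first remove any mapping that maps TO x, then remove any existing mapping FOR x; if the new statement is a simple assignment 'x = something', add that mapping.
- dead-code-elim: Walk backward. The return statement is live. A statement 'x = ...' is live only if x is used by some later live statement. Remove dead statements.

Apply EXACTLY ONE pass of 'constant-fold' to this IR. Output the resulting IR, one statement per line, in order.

Answer: c = 0
x = c
d = 7 + x
v = 12
a = 3
t = 6
y = 45
return x

Derivation:
Applying constant-fold statement-by-statement:
  [1] c = 0  (unchanged)
  [2] x = c - 0  -> x = c
  [3] d = 7 + x  (unchanged)
  [4] v = 3 * 4  -> v = 12
  [5] a = 3  (unchanged)
  [6] t = 6  (unchanged)
  [7] y = 9 * 5  -> y = 45
  [8] return x  (unchanged)
Result (8 stmts):
  c = 0
  x = c
  d = 7 + x
  v = 12
  a = 3
  t = 6
  y = 45
  return x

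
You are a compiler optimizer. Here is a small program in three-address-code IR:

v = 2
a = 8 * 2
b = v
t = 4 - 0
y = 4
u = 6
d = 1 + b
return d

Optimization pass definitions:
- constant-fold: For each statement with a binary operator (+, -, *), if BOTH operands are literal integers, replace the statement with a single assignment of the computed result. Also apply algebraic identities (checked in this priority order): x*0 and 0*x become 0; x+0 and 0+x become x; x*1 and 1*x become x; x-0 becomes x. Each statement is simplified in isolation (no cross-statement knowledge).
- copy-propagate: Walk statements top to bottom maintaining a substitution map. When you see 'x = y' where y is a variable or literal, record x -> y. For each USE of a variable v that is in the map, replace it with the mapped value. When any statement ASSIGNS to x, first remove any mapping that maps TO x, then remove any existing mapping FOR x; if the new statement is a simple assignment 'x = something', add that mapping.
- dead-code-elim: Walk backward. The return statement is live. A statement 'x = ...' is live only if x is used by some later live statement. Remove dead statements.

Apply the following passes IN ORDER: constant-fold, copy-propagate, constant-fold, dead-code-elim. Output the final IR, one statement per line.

Initial IR:
  v = 2
  a = 8 * 2
  b = v
  t = 4 - 0
  y = 4
  u = 6
  d = 1 + b
  return d
After constant-fold (8 stmts):
  v = 2
  a = 16
  b = v
  t = 4
  y = 4
  u = 6
  d = 1 + b
  return d
After copy-propagate (8 stmts):
  v = 2
  a = 16
  b = 2
  t = 4
  y = 4
  u = 6
  d = 1 + 2
  return d
After constant-fold (8 stmts):
  v = 2
  a = 16
  b = 2
  t = 4
  y = 4
  u = 6
  d = 3
  return d
After dead-code-elim (2 stmts):
  d = 3
  return d

Answer: d = 3
return d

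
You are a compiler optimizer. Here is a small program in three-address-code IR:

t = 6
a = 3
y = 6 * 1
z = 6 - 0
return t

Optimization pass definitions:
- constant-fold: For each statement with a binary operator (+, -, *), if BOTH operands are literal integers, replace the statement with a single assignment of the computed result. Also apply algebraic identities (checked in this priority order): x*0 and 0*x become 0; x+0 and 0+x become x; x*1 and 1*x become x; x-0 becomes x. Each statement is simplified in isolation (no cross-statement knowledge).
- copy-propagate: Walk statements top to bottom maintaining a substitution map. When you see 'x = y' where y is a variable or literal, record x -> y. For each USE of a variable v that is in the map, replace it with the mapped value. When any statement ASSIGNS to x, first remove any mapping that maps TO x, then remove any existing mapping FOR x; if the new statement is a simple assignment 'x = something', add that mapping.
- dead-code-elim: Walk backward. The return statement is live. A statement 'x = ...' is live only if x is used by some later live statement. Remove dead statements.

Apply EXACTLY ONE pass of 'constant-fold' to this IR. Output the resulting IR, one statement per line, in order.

Applying constant-fold statement-by-statement:
  [1] t = 6  (unchanged)
  [2] a = 3  (unchanged)
  [3] y = 6 * 1  -> y = 6
  [4] z = 6 - 0  -> z = 6
  [5] return t  (unchanged)
Result (5 stmts):
  t = 6
  a = 3
  y = 6
  z = 6
  return t

Answer: t = 6
a = 3
y = 6
z = 6
return t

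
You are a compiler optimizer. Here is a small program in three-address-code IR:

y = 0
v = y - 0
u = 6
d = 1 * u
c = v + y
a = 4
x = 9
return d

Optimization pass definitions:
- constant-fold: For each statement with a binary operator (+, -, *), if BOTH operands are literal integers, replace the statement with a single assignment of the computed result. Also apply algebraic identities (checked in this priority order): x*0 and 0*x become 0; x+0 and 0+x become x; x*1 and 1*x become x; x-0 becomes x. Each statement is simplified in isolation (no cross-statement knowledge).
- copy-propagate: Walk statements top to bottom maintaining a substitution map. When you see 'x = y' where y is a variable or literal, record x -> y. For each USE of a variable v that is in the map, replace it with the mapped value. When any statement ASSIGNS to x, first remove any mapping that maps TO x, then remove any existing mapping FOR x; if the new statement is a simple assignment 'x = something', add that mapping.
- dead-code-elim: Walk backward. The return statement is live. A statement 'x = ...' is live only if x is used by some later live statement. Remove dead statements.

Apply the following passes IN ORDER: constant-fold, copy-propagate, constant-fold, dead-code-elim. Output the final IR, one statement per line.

Initial IR:
  y = 0
  v = y - 0
  u = 6
  d = 1 * u
  c = v + y
  a = 4
  x = 9
  return d
After constant-fold (8 stmts):
  y = 0
  v = y
  u = 6
  d = u
  c = v + y
  a = 4
  x = 9
  return d
After copy-propagate (8 stmts):
  y = 0
  v = 0
  u = 6
  d = 6
  c = 0 + 0
  a = 4
  x = 9
  return 6
After constant-fold (8 stmts):
  y = 0
  v = 0
  u = 6
  d = 6
  c = 0
  a = 4
  x = 9
  return 6
After dead-code-elim (1 stmts):
  return 6

Answer: return 6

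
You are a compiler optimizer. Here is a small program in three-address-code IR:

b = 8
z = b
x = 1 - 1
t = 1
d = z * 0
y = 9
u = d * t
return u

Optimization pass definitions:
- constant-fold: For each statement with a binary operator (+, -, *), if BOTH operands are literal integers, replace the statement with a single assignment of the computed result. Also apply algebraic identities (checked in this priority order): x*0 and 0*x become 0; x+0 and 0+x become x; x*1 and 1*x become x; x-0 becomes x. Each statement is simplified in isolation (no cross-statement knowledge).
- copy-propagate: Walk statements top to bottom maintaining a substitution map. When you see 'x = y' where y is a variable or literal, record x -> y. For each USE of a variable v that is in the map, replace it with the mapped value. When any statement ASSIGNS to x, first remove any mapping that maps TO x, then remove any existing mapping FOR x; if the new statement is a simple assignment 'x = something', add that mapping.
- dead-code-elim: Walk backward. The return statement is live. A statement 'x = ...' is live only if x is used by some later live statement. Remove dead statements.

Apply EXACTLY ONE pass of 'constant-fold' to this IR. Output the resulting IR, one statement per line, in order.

Applying constant-fold statement-by-statement:
  [1] b = 8  (unchanged)
  [2] z = b  (unchanged)
  [3] x = 1 - 1  -> x = 0
  [4] t = 1  (unchanged)
  [5] d = z * 0  -> d = 0
  [6] y = 9  (unchanged)
  [7] u = d * t  (unchanged)
  [8] return u  (unchanged)
Result (8 stmts):
  b = 8
  z = b
  x = 0
  t = 1
  d = 0
  y = 9
  u = d * t
  return u

Answer: b = 8
z = b
x = 0
t = 1
d = 0
y = 9
u = d * t
return u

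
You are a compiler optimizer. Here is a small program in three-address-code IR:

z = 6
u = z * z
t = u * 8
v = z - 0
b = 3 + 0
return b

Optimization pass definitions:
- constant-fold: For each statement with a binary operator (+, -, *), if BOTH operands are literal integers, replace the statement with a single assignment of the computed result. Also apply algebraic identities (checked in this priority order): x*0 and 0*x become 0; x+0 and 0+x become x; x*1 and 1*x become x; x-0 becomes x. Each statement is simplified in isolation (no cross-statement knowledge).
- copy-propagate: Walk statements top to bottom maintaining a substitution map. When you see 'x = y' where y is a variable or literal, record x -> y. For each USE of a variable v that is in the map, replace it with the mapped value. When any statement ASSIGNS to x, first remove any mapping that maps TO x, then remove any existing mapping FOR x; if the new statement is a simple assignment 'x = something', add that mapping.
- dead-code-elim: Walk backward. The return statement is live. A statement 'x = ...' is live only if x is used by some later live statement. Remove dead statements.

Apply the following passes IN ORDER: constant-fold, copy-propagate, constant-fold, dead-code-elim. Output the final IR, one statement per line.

Initial IR:
  z = 6
  u = z * z
  t = u * 8
  v = z - 0
  b = 3 + 0
  return b
After constant-fold (6 stmts):
  z = 6
  u = z * z
  t = u * 8
  v = z
  b = 3
  return b
After copy-propagate (6 stmts):
  z = 6
  u = 6 * 6
  t = u * 8
  v = 6
  b = 3
  return 3
After constant-fold (6 stmts):
  z = 6
  u = 36
  t = u * 8
  v = 6
  b = 3
  return 3
After dead-code-elim (1 stmts):
  return 3

Answer: return 3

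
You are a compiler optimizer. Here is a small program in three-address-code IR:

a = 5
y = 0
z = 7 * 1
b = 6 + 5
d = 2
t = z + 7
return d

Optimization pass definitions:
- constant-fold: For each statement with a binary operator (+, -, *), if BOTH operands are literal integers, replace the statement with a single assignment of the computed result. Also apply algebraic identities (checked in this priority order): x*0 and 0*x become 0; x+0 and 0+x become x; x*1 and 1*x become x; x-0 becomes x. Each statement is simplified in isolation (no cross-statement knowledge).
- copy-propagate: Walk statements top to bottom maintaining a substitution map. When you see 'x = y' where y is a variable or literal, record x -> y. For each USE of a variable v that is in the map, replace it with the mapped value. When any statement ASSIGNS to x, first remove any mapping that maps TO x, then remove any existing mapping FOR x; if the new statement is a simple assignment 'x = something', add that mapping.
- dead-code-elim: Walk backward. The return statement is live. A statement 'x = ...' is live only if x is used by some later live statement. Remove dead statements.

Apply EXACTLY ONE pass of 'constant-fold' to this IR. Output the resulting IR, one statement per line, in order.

Applying constant-fold statement-by-statement:
  [1] a = 5  (unchanged)
  [2] y = 0  (unchanged)
  [3] z = 7 * 1  -> z = 7
  [4] b = 6 + 5  -> b = 11
  [5] d = 2  (unchanged)
  [6] t = z + 7  (unchanged)
  [7] return d  (unchanged)
Result (7 stmts):
  a = 5
  y = 0
  z = 7
  b = 11
  d = 2
  t = z + 7
  return d

Answer: a = 5
y = 0
z = 7
b = 11
d = 2
t = z + 7
return d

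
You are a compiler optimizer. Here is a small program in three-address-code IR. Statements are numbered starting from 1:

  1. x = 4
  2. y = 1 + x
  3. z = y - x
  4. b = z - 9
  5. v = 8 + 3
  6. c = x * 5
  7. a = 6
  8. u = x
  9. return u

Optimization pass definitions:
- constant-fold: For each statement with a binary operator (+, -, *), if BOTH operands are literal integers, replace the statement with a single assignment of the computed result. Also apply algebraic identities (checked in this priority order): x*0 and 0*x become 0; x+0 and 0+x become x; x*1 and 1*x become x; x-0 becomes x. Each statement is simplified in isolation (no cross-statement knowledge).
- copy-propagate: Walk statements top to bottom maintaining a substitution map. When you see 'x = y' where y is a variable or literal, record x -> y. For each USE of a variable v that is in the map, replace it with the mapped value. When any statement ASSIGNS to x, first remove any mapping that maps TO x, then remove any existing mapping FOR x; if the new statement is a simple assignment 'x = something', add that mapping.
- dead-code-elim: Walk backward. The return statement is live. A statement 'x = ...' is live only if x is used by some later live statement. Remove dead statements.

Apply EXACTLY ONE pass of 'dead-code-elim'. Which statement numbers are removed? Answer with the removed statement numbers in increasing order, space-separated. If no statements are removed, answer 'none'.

Answer: 2 3 4 5 6 7

Derivation:
Backward liveness scan:
Stmt 1 'x = 4': KEEP (x is live); live-in = []
Stmt 2 'y = 1 + x': DEAD (y not in live set ['x'])
Stmt 3 'z = y - x': DEAD (z not in live set ['x'])
Stmt 4 'b = z - 9': DEAD (b not in live set ['x'])
Stmt 5 'v = 8 + 3': DEAD (v not in live set ['x'])
Stmt 6 'c = x * 5': DEAD (c not in live set ['x'])
Stmt 7 'a = 6': DEAD (a not in live set ['x'])
Stmt 8 'u = x': KEEP (u is live); live-in = ['x']
Stmt 9 'return u': KEEP (return); live-in = ['u']
Removed statement numbers: [2, 3, 4, 5, 6, 7]
Surviving IR:
  x = 4
  u = x
  return u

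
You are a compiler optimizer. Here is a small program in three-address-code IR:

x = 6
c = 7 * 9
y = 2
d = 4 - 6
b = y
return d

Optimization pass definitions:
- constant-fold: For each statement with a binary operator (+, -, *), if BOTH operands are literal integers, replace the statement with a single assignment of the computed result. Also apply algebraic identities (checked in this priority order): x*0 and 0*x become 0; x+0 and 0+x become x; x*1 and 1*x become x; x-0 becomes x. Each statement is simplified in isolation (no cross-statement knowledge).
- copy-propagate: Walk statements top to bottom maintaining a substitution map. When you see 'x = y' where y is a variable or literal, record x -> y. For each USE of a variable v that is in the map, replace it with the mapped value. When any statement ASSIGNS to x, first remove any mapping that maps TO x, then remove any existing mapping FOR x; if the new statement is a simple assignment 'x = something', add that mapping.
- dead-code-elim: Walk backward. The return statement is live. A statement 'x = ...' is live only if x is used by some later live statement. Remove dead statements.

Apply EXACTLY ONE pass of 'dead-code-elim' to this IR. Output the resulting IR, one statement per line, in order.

Answer: d = 4 - 6
return d

Derivation:
Applying dead-code-elim statement-by-statement:
  [6] return d  -> KEEP (return); live=['d']
  [5] b = y  -> DEAD (b not live)
  [4] d = 4 - 6  -> KEEP; live=[]
  [3] y = 2  -> DEAD (y not live)
  [2] c = 7 * 9  -> DEAD (c not live)
  [1] x = 6  -> DEAD (x not live)
Result (2 stmts):
  d = 4 - 6
  return d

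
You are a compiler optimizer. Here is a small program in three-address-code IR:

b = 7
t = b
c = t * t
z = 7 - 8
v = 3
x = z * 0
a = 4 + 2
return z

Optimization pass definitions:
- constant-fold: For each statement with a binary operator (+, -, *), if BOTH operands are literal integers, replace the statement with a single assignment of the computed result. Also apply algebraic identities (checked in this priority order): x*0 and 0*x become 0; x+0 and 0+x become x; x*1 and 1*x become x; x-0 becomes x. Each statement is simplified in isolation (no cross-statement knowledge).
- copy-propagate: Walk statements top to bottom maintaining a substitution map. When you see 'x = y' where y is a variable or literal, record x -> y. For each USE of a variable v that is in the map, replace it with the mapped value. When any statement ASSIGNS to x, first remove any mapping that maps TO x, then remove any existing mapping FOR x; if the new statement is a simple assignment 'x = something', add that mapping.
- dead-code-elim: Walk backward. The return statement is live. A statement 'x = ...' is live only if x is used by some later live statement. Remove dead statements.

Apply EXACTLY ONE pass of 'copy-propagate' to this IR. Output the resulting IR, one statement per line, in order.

Applying copy-propagate statement-by-statement:
  [1] b = 7  (unchanged)
  [2] t = b  -> t = 7
  [3] c = t * t  -> c = 7 * 7
  [4] z = 7 - 8  (unchanged)
  [5] v = 3  (unchanged)
  [6] x = z * 0  (unchanged)
  [7] a = 4 + 2  (unchanged)
  [8] return z  (unchanged)
Result (8 stmts):
  b = 7
  t = 7
  c = 7 * 7
  z = 7 - 8
  v = 3
  x = z * 0
  a = 4 + 2
  return z

Answer: b = 7
t = 7
c = 7 * 7
z = 7 - 8
v = 3
x = z * 0
a = 4 + 2
return z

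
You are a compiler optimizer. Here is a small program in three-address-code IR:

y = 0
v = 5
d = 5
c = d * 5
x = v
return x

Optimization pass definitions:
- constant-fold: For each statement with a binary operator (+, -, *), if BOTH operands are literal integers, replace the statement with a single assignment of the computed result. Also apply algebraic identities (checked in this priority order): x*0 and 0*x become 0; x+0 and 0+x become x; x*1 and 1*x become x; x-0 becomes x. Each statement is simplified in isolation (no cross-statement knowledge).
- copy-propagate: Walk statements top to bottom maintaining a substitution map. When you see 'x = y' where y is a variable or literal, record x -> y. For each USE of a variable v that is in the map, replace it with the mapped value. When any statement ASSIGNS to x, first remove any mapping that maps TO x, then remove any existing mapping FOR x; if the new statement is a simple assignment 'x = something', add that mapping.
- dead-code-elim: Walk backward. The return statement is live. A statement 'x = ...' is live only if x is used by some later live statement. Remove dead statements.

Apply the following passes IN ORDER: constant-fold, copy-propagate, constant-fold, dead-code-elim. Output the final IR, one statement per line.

Initial IR:
  y = 0
  v = 5
  d = 5
  c = d * 5
  x = v
  return x
After constant-fold (6 stmts):
  y = 0
  v = 5
  d = 5
  c = d * 5
  x = v
  return x
After copy-propagate (6 stmts):
  y = 0
  v = 5
  d = 5
  c = 5 * 5
  x = 5
  return 5
After constant-fold (6 stmts):
  y = 0
  v = 5
  d = 5
  c = 25
  x = 5
  return 5
After dead-code-elim (1 stmts):
  return 5

Answer: return 5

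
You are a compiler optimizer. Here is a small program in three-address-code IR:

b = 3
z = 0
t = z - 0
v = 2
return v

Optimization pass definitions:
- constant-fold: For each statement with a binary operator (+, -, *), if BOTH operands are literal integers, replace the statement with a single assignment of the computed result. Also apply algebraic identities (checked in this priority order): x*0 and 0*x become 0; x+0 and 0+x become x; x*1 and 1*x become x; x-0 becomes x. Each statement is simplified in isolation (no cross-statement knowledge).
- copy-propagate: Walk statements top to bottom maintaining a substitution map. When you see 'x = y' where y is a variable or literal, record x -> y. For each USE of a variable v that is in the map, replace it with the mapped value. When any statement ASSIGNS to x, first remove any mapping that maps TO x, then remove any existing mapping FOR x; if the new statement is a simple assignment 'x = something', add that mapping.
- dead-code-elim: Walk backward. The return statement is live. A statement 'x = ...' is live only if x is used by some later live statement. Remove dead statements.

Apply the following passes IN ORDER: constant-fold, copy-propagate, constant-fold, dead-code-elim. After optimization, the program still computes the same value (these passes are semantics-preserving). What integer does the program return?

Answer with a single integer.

Initial IR:
  b = 3
  z = 0
  t = z - 0
  v = 2
  return v
After constant-fold (5 stmts):
  b = 3
  z = 0
  t = z
  v = 2
  return v
After copy-propagate (5 stmts):
  b = 3
  z = 0
  t = 0
  v = 2
  return 2
After constant-fold (5 stmts):
  b = 3
  z = 0
  t = 0
  v = 2
  return 2
After dead-code-elim (1 stmts):
  return 2
Evaluate:
  b = 3  =>  b = 3
  z = 0  =>  z = 0
  t = z - 0  =>  t = 0
  v = 2  =>  v = 2
  return v = 2

Answer: 2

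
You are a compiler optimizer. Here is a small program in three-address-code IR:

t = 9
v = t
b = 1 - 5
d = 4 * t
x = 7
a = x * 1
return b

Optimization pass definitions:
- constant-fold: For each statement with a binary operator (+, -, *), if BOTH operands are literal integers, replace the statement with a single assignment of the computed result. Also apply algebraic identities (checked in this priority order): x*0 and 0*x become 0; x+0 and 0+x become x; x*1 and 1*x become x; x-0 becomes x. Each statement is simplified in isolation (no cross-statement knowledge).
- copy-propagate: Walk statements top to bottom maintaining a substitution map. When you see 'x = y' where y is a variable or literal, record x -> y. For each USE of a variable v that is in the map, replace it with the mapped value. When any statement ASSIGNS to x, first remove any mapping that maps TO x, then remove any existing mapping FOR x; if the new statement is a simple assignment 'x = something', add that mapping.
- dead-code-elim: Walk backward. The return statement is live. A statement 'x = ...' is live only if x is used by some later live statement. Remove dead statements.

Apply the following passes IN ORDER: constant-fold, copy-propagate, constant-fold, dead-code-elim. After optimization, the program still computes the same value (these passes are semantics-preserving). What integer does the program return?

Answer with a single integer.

Initial IR:
  t = 9
  v = t
  b = 1 - 5
  d = 4 * t
  x = 7
  a = x * 1
  return b
After constant-fold (7 stmts):
  t = 9
  v = t
  b = -4
  d = 4 * t
  x = 7
  a = x
  return b
After copy-propagate (7 stmts):
  t = 9
  v = 9
  b = -4
  d = 4 * 9
  x = 7
  a = 7
  return -4
After constant-fold (7 stmts):
  t = 9
  v = 9
  b = -4
  d = 36
  x = 7
  a = 7
  return -4
After dead-code-elim (1 stmts):
  return -4
Evaluate:
  t = 9  =>  t = 9
  v = t  =>  v = 9
  b = 1 - 5  =>  b = -4
  d = 4 * t  =>  d = 36
  x = 7  =>  x = 7
  a = x * 1  =>  a = 7
  return b = -4

Answer: -4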